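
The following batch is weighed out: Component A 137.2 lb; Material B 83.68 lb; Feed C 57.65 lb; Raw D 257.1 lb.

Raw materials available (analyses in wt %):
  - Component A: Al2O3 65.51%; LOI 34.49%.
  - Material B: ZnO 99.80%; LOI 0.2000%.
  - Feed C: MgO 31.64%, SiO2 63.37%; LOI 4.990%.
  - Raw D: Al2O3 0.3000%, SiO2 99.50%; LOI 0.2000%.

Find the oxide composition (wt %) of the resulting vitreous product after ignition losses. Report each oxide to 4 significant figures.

Glass mass = 484.8 lb (batch 535.6 − LOI 50.88).
Composition: Al2O3 18.70%, ZnO 17.23%, MgO 3.763%, SiO2 60.31%

Every computation holds exact precision from first step to last — mid-chain values are shown rounded to four significant figures in the printout; a single rounding finalizes every reported number. The derived quantities (four oxide percentages, the yield, net glass mass, the totals, LOI) are rebuilt in full precision using the weight values for 484.8 lb of glass, exactly as printed in the problem or answer text.
Oxide-by-oxide delivered mass:
  Al2O3: 137.2·0.6551 + 257.1·0.003000 = 90.65 lb
  ZnO: 83.68·0.9980 = 83.51 lb
  MgO: 57.65·0.3164 = 18.24 lb
  SiO2: 57.65·0.6337 + 257.1·0.9950 = 292.3 lb
LOI: 137.2·0.3449 + 83.68·0.002000 + 57.65·0.04990 + 257.1·0.002000 = 50.88 lb
Glass mass = batch − LOI = 535.6 − 50.88 = 484.8 lb (consistent with Σ oxide mass)
wt % = 100 × oxide mass / glass mass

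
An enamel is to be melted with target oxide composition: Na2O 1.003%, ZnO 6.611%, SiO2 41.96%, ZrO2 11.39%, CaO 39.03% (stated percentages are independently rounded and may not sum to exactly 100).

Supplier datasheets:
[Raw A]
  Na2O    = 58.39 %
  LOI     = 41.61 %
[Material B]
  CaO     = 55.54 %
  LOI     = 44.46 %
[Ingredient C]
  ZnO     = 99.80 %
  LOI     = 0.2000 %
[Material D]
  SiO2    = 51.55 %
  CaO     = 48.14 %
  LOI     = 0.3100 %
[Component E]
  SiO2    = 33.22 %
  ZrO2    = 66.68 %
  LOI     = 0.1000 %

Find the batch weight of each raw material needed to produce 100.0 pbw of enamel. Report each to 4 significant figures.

Batch per 100.0 pbw enamel:
  Raw A: 1.718 pbw
  Material B: 9.263 pbw
  Ingredient C: 6.624 pbw
  Material D: 70.39 pbw
  Component E: 17.08 pbw
Total batch = 105.1 pbw; LOI loss = 5.082 pbw; yield = 95.16%

Mid-chain values are shown, with 4-significant-figure rounding, across the worked steps — each numeric step carries full float precision at every stage. Each reported result sees exactly one rounding — derived quantities (totals, the yield, the five compositions, net glass mass, ignition loss) are re-derived at full precision from the weighed amounts on 100.0 pbw of glass as given in either problem or answer.
The oxide mass targets at 100.0 pbw enamel:
  Na2O: 1.003% × 100.0 = 1.003 pbw
  ZnO: 6.611% × 100.0 = 6.611 pbw
  SiO2: 41.96% × 100.0 = 41.96 pbw
  ZrO2: 11.39% × 100.0 = 11.39 pbw
  CaO: 39.03% × 100.0 = 39.03 pbw
Balance tally, oxide-wise, from the weights as reported, relative to the basis at hand (each sum matches its target mass exact up to rounding of places):
  Na2O: 1.718·0.5839 = 1.003 pbw (target 1.003 pbw)
  ZnO: 6.624·0.9980 = 6.611 pbw (target 6.611 pbw)
  SiO2: 70.39·0.5155 + 17.08·0.3322 = 41.96 pbw (target 41.96 pbw)
  ZrO2: 17.08·0.6668 = 11.39 pbw (target 11.39 pbw)
  CaO: 9.263·0.5554 + 70.39·0.4814 = 39.03 pbw (target 39.03 pbw)
Glass-mass sanity pass: net batch after ignition = 99.99 pbw (the Σ of target masses is 99.99 pbw; the stated basis being 100.0 pbw — a pure rounding effect).
Total batch = Σ batch = 105.1 pbw; LOI loss = Σ batch·LOI = 5.082 pbw; glass ÷ batch gives a yield of 95.16%.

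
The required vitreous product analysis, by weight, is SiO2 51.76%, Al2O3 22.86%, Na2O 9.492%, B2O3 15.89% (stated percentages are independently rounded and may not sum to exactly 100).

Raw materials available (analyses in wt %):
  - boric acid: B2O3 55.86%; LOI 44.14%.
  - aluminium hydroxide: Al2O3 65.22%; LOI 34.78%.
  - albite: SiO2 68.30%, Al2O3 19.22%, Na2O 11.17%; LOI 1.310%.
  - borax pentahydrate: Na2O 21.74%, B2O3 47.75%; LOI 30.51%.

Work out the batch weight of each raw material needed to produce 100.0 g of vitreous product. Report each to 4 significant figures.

Batch per 100.0 g vitreous product:
  boric acid: 24.41 g
  aluminium hydroxide: 12.72 g
  albite: 75.78 g
  borax pentahydrate: 4.724 g
Total batch = 117.6 g; LOI loss = 17.63 g; yield = 85.01%

The working math maintains full precision through every step — the intermediate values are displayed, rounded to 4 significant digits, across the worked steps — a single rounding produces each reported number — derived quantities are rebuilt using the weight values at 100.0 g of glass in full precision (totals, the four compositions, net glass mass, LOI, the yield), as they appear in the question or the answer.
Per-oxide target masses for 100.0 g vitreous product:
  SiO2: 51.76% × 100.0 = 51.76 g
  Al2O3: 22.86% × 100.0 = 22.86 g
  Na2O: 9.492% × 100.0 = 9.492 g
  B2O3: 15.89% × 100.0 = 15.89 g
Oxide-by-oxide audit working from each reported weight, for the quoted basis mass (each sum matches its target mass inside rounding margins):
  SiO2: 75.78·0.6830 = 51.76 g (target 51.76 g)
  Al2O3: 12.72·0.6522 + 75.78·0.1922 = 22.86 g (target 22.86 g)
  Na2O: 75.78·0.1117 + 4.724·0.2174 = 9.492 g (target 9.492 g)
  B2O3: 24.41·0.5586 + 4.724·0.4775 = 15.89 g (target 15.89 g)
Glass-mass closure: net batch after ignition = 100.0 g (targets for the oxides total 100.0 g; stated basis 100.0 g — any gap is answer rounding).
Adding the batch up: Σ batch = 117.6 g; LOI loss = Σ batch·LOI = 17.63 g; yield, glass over the total, = 85.01%.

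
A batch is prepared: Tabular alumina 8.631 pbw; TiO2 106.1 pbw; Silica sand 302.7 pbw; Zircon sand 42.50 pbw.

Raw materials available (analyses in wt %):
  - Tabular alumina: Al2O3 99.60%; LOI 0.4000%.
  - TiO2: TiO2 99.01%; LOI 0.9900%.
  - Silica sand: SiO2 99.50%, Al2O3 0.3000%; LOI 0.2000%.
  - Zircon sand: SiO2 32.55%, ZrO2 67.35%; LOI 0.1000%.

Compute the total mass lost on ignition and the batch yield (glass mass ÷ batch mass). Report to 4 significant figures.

LOI loss = 1.733 pbw; glass = 458.2 pbw; yield = 99.62%

The whole derivation carries full float precision in all steps. Values along the way are displayed, rounded to 4 significant figures, alongside each step. Every reported figure takes a single rounding — derived quantities, including net glass mass, totals, the four compositions, ignition loss, yield, are carried from the weighed amounts at 458.2 pbw of glass in full precision, as written in the problem or answer text.
Loss on ignition, line by line:
  Tabular alumina: 8.631 × 0.004000 = 0.03452 pbw
  TiO2: 106.1 × 0.009900 = 1.050 pbw
  Silica sand: 302.7 × 0.002000 = 0.6054 pbw
  Zircon sand: 42.50 × 0.001000 = 0.04250 pbw
Total LOI = 1.733 pbw
Glass = batch − LOI = 459.9 − 1.733 = 458.2 pbw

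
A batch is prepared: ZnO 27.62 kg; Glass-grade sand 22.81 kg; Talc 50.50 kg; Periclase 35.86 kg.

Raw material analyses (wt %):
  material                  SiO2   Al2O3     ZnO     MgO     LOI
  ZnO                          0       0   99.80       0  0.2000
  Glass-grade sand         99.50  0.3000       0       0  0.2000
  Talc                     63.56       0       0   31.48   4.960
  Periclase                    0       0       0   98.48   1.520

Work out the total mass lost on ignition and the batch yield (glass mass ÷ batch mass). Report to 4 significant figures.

LOI loss = 3.151 kg; glass = 133.6 kg; yield = 97.70%

Values along the way are displayed, rounded to 4 significant digits, in the working; every computation holds full precision through every step. Each reported value receives exactly one rounding — derived quantities are carried at exact precision (yield, the totals, the four compositions, LOI, glass mass) using the weight values for 133.6 kg of glass exactly as printed in the problem or answer text.
Each material's LOI contribution:
  ZnO: 27.62 × 0.002000 = 0.05524 kg
  Glass-grade sand: 22.81 × 0.002000 = 0.04562 kg
  Talc: 50.50 × 0.04960 = 2.505 kg
  Periclase: 35.86 × 0.01520 = 0.5451 kg
Total LOI = 3.151 kg
Glass = batch − LOI = 136.8 − 3.151 = 133.6 kg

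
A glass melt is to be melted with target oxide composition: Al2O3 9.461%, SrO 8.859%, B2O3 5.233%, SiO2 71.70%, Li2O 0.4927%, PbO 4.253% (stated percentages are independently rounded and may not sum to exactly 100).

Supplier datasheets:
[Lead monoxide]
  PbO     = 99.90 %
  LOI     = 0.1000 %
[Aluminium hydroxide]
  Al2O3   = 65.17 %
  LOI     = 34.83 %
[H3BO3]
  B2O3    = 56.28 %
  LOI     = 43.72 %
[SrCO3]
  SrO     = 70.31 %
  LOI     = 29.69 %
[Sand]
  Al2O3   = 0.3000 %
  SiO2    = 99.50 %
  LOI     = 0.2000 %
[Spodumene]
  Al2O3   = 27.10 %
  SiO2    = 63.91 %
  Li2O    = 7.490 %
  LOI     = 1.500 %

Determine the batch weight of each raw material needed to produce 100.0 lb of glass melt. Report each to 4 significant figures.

Batch per 100.0 lb glass melt:
  Lead monoxide: 4.257 lb
  Aluminium hydroxide: 11.47 lb
  H3BO3: 9.298 lb
  SrCO3: 12.60 lb
  Sand: 67.84 lb
  Spodumene: 6.578 lb
Total batch = 112.0 lb; LOI loss = 12.04 lb; yield = 89.25%

All arithmetic carries exact precision throughout; the intermediate values are printed (rounded to four significant figures) in the printout — each reported figure receives exactly one rounding. All derived quantities are recomputed using the weight values per 100.0 lb of glass in full precision (the six compositions, yield, net glass mass, LOI, totals) as given in either problem or answer.
The oxide mass targets at 100.0 lb glass melt:
  Al2O3: 9.461% × 100.0 = 9.461 lb
  SrO: 8.859% × 100.0 = 8.859 lb
  B2O3: 5.233% × 100.0 = 5.233 lb
  SiO2: 71.70% × 100.0 = 71.70 lb
  Li2O: 0.4927% × 100.0 = 0.4927 lb
  PbO: 4.253% × 100.0 = 4.253 lb
Checking each oxide sum given the weights on record, versus the basis set out (target by target, the sums agree exact up to rounding of places):
  Al2O3: 11.47·0.6517 + 67.84·0.003000 + 6.578·0.2710 = 9.461 lb (target 9.461 lb)
  SrO: 12.60·0.7031 = 8.859 lb (target 8.859 lb)
  B2O3: 9.298·0.5628 = 5.233 lb (target 5.233 lb)
  SiO2: 67.84·0.9950 + 6.578·0.6391 = 71.70 lb (target 71.70 lb)
  Li2O: 6.578·0.07490 = 0.4927 lb (target 0.4927 lb)
  PbO: 4.257·0.9990 = 4.253 lb (target 4.253 lb)
Glass-mass bookkeeping: Σ batch − LOI loss = 100.0 lb (summing oxide targets gives 100.0 lb; basis as stated: 100.0 lb — a pure rounding effect).
Adding the batch up: Σ batch = 112.0 lb; LOI removed, Σ of batch·LOI: 12.04 lb; yield, glass over the total, = 89.25%.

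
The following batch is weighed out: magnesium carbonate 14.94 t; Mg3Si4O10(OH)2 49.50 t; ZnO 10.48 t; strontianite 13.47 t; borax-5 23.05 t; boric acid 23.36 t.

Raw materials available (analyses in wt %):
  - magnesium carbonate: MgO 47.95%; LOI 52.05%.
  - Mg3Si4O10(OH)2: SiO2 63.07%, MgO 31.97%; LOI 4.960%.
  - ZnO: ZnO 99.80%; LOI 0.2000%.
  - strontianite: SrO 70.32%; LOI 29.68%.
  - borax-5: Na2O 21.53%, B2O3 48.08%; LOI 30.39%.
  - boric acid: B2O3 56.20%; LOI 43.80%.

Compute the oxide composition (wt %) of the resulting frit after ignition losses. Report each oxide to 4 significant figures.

The whole derivation runs at full float precision in every operation — in-progress results appear with 4-significant-digit rounding on the page; every reported number sees exactly one rounding; derived quantities are recomputed in exact precision (the six compositions, the yield, net glass mass, LOI, the totals) starting from the weights for 103.3 t of glass, exactly as printed in either problem or answer.
Mass of each oxide from the mix:
  SiO2: 49.50·0.6307 = 31.22 t
  ZnO: 10.48·0.9980 = 10.46 t
  SrO: 13.47·0.7032 = 9.472 t
  Na2O: 23.05·0.2153 = 4.963 t
  B2O3: 23.05·0.4808 + 23.36·0.5620 = 24.21 t
  MgO: 14.94·0.4795 + 49.50·0.3197 = 22.99 t
LOI: 14.94·0.5205 + 49.50·0.04960 + 10.48·0.002000 + 13.47·0.2968 + 23.05·0.3039 + 23.36·0.4380 = 31.49 t
Net of LOI, the glass mass = 134.8 − 31.49 = 103.3 t (equal to the oxide-mass sum)
wt %: oxide over glass, times 100

Glass mass = 103.3 t (batch 134.8 − LOI 31.49).
Composition: SiO2 30.22%, ZnO 10.12%, SrO 9.168%, Na2O 4.804%, B2O3 23.43%, MgO 22.25%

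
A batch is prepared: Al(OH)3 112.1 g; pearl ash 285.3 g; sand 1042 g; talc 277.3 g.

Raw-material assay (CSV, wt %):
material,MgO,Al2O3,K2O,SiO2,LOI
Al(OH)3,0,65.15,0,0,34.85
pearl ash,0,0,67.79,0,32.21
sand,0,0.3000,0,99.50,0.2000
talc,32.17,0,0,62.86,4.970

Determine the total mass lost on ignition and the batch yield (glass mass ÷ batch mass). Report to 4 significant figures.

LOI loss = 146.8 g; glass = 1570 g; yield = 91.45%

Working values appear rounded to four significant figures — every computation keeps full float precision through the solve. Every reported figure is rounded only once; all derived quantities, including the yield, four oxide percentages, ignition loss, net glass mass, totals, are computed from the batch weights at 1570 g of glass in full float precision, as set out in the problem or the answer.
Ignition loss by material:
  Al(OH)3: 112.1 × 0.3485 = 39.07 g
  pearl ash: 285.3 × 0.3221 = 91.90 g
  sand: 1042 × 0.002000 = 2.084 g
  talc: 277.3 × 0.04970 = 13.78 g
Total LOI = 146.8 g
Glass = batch − LOI = 1717 − 146.8 = 1570 g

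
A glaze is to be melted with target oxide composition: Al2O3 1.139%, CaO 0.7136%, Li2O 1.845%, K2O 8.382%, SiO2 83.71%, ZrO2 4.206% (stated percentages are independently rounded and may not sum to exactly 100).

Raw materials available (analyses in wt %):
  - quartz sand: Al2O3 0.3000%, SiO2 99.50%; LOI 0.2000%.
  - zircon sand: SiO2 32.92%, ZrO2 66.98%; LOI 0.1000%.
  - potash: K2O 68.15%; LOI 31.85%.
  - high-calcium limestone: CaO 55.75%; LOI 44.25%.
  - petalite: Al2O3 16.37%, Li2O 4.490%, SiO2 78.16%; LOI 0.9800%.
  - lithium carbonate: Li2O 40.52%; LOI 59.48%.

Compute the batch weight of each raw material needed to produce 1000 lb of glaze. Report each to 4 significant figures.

Batch per 1000 lb glaze:
  quartz sand: 777.1 lb
  zircon sand: 62.79 lb
  potash: 123.0 lb
  high-calcium limestone: 12.80 lb
  petalite: 55.34 lb
  lithium carbonate: 39.40 lb
Total batch = 1070 lb; LOI loss = 70.43 lb; yield = 93.42%

In-progress results are printed, rounded to 4 significant figures, on the page — the whole derivation carries full float precision in all steps. Each reported number carries a single rounding — all derived quantities (totals, the yield, six oxide percentages, LOI, glass mass) are computed starting from the weights for 1000 lb of glass at exact precision exactly as printed in question or answer.
The oxide mass targets at 1000 lb glaze:
  Al2O3: 1.139% × 1000 = 11.39 lb
  CaO: 0.7136% × 1000 = 7.136 lb
  Li2O: 1.845% × 1000 = 18.45 lb
  K2O: 8.382% × 1000 = 83.82 lb
  SiO2: 83.71% × 1000 = 837.1 lb
  ZrO2: 4.206% × 1000 = 42.06 lb
Sums-versus-targets review with the batch weights as given, against the basis in use (every target is met by its sum within answer rounding):
  Al2O3: 777.1·0.003000 + 55.34·0.1637 = 11.39 lb (target 11.39 lb)
  CaO: 12.80·0.5575 = 7.136 lb (target 7.136 lb)
  Li2O: 55.34·0.04490 + 39.40·0.4052 = 18.45 lb (target 18.45 lb)
  K2O: 123.0·0.6815 = 83.82 lb (target 83.82 lb)
  SiO2: 777.1·0.9950 + 62.79·0.3292 + 55.34·0.7816 = 837.1 lb (target 837.1 lb)
  ZrO2: 62.79·0.6698 = 42.06 lb (target 42.06 lb)
Glass-mass sanity pass: Σ batch − LOI loss = 1000 lb (targets for the oxides total 1000 lb; basis as stated: 1000 lb — gaps are rounding artifacts).
Adding the batch up: Σ batch = 1070 lb; loss to ignition Σ batch·LOI = 70.43 lb; yield = glass ÷ total batch = 93.42%.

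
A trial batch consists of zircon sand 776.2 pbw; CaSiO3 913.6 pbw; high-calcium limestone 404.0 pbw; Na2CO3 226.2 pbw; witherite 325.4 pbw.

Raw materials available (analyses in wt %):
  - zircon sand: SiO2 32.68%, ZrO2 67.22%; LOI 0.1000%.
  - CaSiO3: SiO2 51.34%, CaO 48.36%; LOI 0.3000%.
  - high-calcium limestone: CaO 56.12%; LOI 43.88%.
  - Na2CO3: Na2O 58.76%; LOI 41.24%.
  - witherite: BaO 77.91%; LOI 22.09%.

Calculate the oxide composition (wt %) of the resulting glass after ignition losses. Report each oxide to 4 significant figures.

Full precision is kept throughout. The intermediate values are shown (rounded to four significant digits) alongside each step; every reported figure takes exactly one rounding; derived quantities (five oxide percentages, totals, LOI, yield, net glass mass) are recomputed in full float precision using the weight values for 2299 pbw of glass, as given in the question or the answer.
Delivered oxide masses:
  BaO: 325.4·0.7791 = 253.5 pbw
  SiO2: 776.2·0.3268 + 913.6·0.5134 = 722.7 pbw
  Na2O: 226.2·0.5876 = 132.9 pbw
  ZrO2: 776.2·0.6722 = 521.8 pbw
  CaO: 913.6·0.4836 + 404.0·0.5612 = 668.5 pbw
LOI: 776.2·0.001000 + 913.6·0.003000 + 404.0·0.4388 + 226.2·0.4124 + 325.4·0.2209 = 346.0 pbw
Glass mass = batch − LOI = 2645 − 346.0 = 2299 pbw (equal to the oxide-mass sum)
wt % = oxide mass / glass mass × 100

Glass mass = 2299 pbw (batch 2645 − LOI 346.0).
Composition: BaO 11.03%, SiO2 31.43%, Na2O 5.780%, ZrO2 22.69%, CaO 29.07%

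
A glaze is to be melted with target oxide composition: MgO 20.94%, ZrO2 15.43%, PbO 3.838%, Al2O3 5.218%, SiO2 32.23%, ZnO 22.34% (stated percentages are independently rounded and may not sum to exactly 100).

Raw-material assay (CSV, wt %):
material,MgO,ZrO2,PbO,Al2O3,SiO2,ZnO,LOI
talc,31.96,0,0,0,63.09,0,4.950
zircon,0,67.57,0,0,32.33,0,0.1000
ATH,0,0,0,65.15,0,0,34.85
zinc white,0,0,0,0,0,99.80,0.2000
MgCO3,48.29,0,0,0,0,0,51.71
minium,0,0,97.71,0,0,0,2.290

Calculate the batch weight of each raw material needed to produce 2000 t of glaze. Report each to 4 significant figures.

Batch per 2000 t glaze:
  talc: 787.7 t
  zircon: 456.7 t
  ATH: 160.2 t
  zinc white: 447.7 t
  MgCO3: 345.9 t
  minium: 78.56 t
Total batch = 2277 t; LOI loss = 276.8 t; yield = 87.84%

All internal work maintains full float precision from first step to last; intermediates are displayed, with 4-significant-figure rounding, on the page — each reported number is rounded once only — the derived quantities, which include the totals, the yield, LOI, the six compositions, net glass mass, are carried in exact precision, as they appear in either problem or answer, starting from the weights on 2000 t of glass.
Target oxide masses per 2000 t glaze:
  MgO: 20.94% × 2000 = 418.8 t
  ZrO2: 15.43% × 2000 = 308.6 t
  PbO: 3.838% × 2000 = 76.76 t
  Al2O3: 5.218% × 2000 = 104.4 t
  SiO2: 32.23% × 2000 = 644.6 t
  ZnO: 22.34% × 2000 = 446.8 t
A balance pass over the oxides, on the weights just shown, against the basis in use (target by target, the sums agree exact up to rounding of places):
  MgO: 787.7·0.3196 + 345.9·0.4829 = 418.8 t (target 418.8 t)
  ZrO2: 456.7·0.6757 = 308.6 t (target 308.6 t)
  PbO: 78.56·0.9771 = 76.76 t (target 76.76 t)
  Al2O3: 160.2·0.6515 = 104.4 t (target 104.4 t)
  SiO2: 787.7·0.6309 + 456.7·0.3233 = 644.6 t (target 644.6 t)
  ZnO: 447.7·0.9980 = 446.8 t (target 446.8 t)
Glass-mass closure: net batch after ignition = 2000 t (the Σ of target masses is 2000 t; against the stated basis, 2000 t — differing by rounding only).
Whole-batch sum: Σ batch = 2277 t; Σ batch·LOI gives LOI loss = 276.8 t; glass ÷ batch gives a yield of 87.84%.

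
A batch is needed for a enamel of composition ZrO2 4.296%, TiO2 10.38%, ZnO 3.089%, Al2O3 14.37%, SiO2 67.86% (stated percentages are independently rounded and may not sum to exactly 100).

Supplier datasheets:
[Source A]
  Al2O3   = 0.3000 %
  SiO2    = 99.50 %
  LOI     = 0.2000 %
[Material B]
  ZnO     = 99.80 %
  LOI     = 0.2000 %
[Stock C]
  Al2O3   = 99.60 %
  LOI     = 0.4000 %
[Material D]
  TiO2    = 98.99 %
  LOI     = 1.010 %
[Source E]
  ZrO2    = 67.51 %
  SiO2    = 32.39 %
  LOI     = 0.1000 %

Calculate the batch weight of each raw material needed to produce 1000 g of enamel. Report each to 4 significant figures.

Intermediates appear rounded to 4 significant figures on the page. Exact precision is maintained from start to finish — every reported result is rounded a single time; all derived quantities are carried in exact precision (the yield, totals, net glass mass, five oxide percentages, ignition loss) using the weight values on 1000 g of glass, as given in the problem or the answer.
Target oxide masses per 1000 g enamel:
  ZrO2: 4.296% × 1000 = 42.96 g
  TiO2: 10.38% × 1000 = 103.8 g
  ZnO: 3.089% × 1000 = 30.89 g
  Al2O3: 14.37% × 1000 = 143.7 g
  SiO2: 67.86% × 1000 = 678.6 g
Sums-versus-targets review on the weights just shown, versus the basis set out (every target is met by its sum exact up to rounding of places):
  ZrO2: 63.64·0.6751 = 42.96 g (target 42.96 g)
  TiO2: 104.9·0.9899 = 103.8 g (target 103.8 g)
  ZnO: 30.95·0.9980 = 30.89 g (target 30.89 g)
  Al2O3: 661.3·0.003000 + 142.3·0.9960 = 143.7 g (target 143.7 g)
  SiO2: 661.3·0.9950 + 63.64·0.3239 = 678.6 g (target 678.6 g)
Glass mass check: whole batch net of LOI = 1000 g (oxide target masses add up to 1000 g; basis as stated: 1000 g — a pure rounding effect).
Adding the batch up: Σ batch = 1003 g; Σ batch·LOI gives LOI loss = 3.077 g; yield: glass divided by total = 99.69%.

Batch per 1000 g enamel:
  Source A: 661.3 g
  Material B: 30.95 g
  Stock C: 142.3 g
  Material D: 104.9 g
  Source E: 63.64 g
Total batch = 1003 g; LOI loss = 3.077 g; yield = 99.69%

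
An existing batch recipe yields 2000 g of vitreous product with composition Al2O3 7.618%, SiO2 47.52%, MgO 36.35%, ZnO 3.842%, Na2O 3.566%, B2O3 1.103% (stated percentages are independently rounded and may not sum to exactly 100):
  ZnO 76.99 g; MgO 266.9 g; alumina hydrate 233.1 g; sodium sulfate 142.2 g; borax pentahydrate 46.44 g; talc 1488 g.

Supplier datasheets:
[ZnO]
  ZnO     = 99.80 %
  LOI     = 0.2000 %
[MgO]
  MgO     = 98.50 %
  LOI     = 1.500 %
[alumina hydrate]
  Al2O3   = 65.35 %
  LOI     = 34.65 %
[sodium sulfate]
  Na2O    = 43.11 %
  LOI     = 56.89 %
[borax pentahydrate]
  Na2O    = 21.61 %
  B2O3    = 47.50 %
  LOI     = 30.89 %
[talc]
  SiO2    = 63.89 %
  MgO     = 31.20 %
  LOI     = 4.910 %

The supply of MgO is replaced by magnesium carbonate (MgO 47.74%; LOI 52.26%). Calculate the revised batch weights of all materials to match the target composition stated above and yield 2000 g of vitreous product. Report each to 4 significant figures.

Revised batch per 2000 g vitreous product:
  ZnO: 76.99 g
  magnesium carbonate: 550.7 g
  alumina hydrate: 233.1 g
  sodium sulfate: 142.2 g
  borax pentahydrate: 46.44 g
  talc: 1488 g
Total batch = 2537 g; LOI loss = 537.0 g

Each numeric step maintains full float precision in all steps. The intermediate values are printed rounded to 4 significant figures on the page. A single rounding finalizes every reported result — derived quantities are computed starting from the weights at 2000 g of glass in exact precision (net glass mass, totals, the six compositions, yield, ignition loss), as written in the question or the answer.
Per-oxide target masses for 2000 g vitreous product:
  Al2O3: 7.618% × 2000 = 152.4 g
  SiO2: 47.52% × 2000 = 950.4 g
  MgO: 36.35% × 2000 = 727.0 g
  ZnO: 3.842% × 2000 = 76.84 g
  Na2O: 3.566% × 2000 = 71.32 g
  B2O3: 1.103% × 2000 = 22.06 g
Mass-balance tally per oxide on the weights just shown, per the basis as stated (target by target, the sums agree within answer rounding):
  Al2O3: 233.1·0.6535 = 152.3 g (target 152.4 g)
  SiO2: 1488·0.6389 = 950.7 g (target 950.4 g)
  MgO: 550.7·0.4774 + 1488·0.3120 = 727.2 g (target 727.0 g)
  ZnO: 76.99·0.9980 = 76.84 g (target 76.84 g)
  Na2O: 142.2·0.4311 + 46.44·0.2161 = 71.34 g (target 71.32 g)
  B2O3: 46.44·0.4750 = 22.06 g (target 22.06 g)
Glass-mass bookkeeping: batch Σ − ignition loss = 2000 g (oxide target masses add up to 2000 g; the stated basis being 2000 g — gaps are rounding artifacts).
Batch total: Σ batch = 2537 g; LOI removed, Σ of batch·LOI: 537.0 g; as yield: glass ÷ batch → 78.84%.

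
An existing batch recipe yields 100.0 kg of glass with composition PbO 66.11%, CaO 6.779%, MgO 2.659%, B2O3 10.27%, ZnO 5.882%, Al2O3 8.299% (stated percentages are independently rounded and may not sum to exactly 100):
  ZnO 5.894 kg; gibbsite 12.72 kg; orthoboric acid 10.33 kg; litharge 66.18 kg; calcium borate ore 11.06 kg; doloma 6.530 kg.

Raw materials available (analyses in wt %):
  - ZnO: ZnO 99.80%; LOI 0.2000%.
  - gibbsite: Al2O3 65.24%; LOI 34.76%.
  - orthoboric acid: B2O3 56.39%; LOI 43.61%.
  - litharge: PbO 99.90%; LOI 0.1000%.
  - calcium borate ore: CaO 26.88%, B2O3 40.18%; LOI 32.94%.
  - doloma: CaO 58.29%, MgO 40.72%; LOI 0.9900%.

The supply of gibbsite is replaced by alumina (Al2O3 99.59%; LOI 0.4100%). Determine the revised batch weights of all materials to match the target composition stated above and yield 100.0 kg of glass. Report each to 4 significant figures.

Revised batch per 100.0 kg glass:
  ZnO: 5.894 kg
  alumina: 8.333 kg
  orthoboric acid: 10.33 kg
  litharge: 66.18 kg
  calcium borate ore: 11.06 kg
  doloma: 6.530 kg
Total batch = 108.3 kg; LOI loss = 8.325 kg

Each numeric step maintains full float precision through the solve — mid-chain values are displayed (rounded to four significant figures) in the working — each reported number undergoes a single rounding. All derived quantities, which include the six compositions, yield, ignition loss, net glass mass, totals, are recomputed at full float precision, exactly as shown in the question or the answer, from the weighed amounts per 100.0 kg of glass.
Oxide-by-oxide targets in 100.0 kg glass:
  PbO: 66.11% × 100.0 = 66.11 kg
  CaO: 6.779% × 100.0 = 6.779 kg
  MgO: 2.659% × 100.0 = 2.659 kg
  B2O3: 10.27% × 100.0 = 10.27 kg
  ZnO: 5.882% × 100.0 = 5.882 kg
  Al2O3: 8.299% × 100.0 = 8.299 kg
Sums-versus-targets review given the weights on record, on the stated basis (each sum matches its target mass once rounding is allowed for):
  PbO: 66.18·0.9990 = 66.11 kg (target 66.11 kg)
  CaO: 11.06·0.2688 + 6.530·0.5829 = 6.779 kg (target 6.779 kg)
  MgO: 6.530·0.4072 = 2.659 kg (target 2.659 kg)
  B2O3: 10.33·0.5639 + 11.06·0.4018 = 10.27 kg (target 10.27 kg)
  ZnO: 5.894·0.9980 = 5.882 kg (target 5.882 kg)
  Al2O3: 8.333·0.9959 = 8.299 kg (target 8.299 kg)
Mass balance on the glass: whole batch net of LOI = 100.0 kg (per-oxide target masses sum to 100.0 kg; stated basis 100.0 kg — rounding explains the deltas).
Batch total: Σ batch = 108.3 kg; LOI removed, Σ of batch·LOI: 8.325 kg; yield = glass ÷ total batch = 92.32%.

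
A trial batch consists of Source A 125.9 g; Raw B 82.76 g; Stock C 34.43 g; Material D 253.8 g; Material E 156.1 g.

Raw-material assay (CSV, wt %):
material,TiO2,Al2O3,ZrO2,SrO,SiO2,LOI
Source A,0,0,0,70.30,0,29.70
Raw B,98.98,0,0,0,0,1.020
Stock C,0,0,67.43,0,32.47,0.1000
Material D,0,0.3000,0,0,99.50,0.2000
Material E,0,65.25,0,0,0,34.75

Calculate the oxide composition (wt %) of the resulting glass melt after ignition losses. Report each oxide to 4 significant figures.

Glass mass = 560.0 g (batch 653.0 − LOI 93.02).
Composition: TiO2 14.63%, Al2O3 18.33%, ZrO2 4.146%, SrO 15.81%, SiO2 47.09%

The working math holds full precision in every operation; the intermediate values are shown with 4-significant-figure rounding in the working; each reported number sees exactly one rounding. Derived quantities, which include ignition loss, the totals, the yield, the five compositions, glass mass, are rebuilt in full float precision, as they appear in either problem or answer, from the weighed amounts per 560.0 g of glass.
Delivered oxide masses:
  TiO2: 82.76·0.9898 = 81.92 g
  Al2O3: 253.8·0.003000 + 156.1·0.6525 = 102.6 g
  ZrO2: 34.43·0.6743 = 23.22 g
  SrO: 125.9·0.7030 = 88.51 g
  SiO2: 34.43·0.3247 + 253.8·0.9950 = 263.7 g
LOI: 125.9·0.2970 + 82.76·0.01020 + 34.43·0.001000 + 253.8·0.002000 + 156.1·0.3475 = 93.02 g
Glass = total batch minus LOI = 653.0 − 93.02 = 560.0 g (= the summed oxide contributions)
wt % = 100 × oxide mass / glass mass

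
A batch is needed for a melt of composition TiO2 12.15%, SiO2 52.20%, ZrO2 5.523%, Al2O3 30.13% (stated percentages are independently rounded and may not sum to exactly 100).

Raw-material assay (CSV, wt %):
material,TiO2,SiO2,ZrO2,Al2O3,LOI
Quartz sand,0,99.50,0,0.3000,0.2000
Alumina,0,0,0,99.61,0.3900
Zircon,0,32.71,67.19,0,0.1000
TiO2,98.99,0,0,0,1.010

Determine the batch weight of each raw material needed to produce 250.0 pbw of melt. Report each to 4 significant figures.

Batch per 250.0 pbw melt:
  Quartz sand: 124.4 pbw
  Alumina: 75.25 pbw
  Zircon: 20.55 pbw
  TiO2: 30.68 pbw
Total batch = 250.9 pbw; LOI loss = 0.8727 pbw; yield = 99.65%

The intermediate values appear, with 4-significant-digit rounding, as written — all internal work carries full precision at all times; each reported value is rounded only once — all derived quantities, including the totals, the four compositions, LOI, net glass mass, yield, are carried from the batch weights per 250.0 pbw of glass at full precision as they appear in question or answer.
Target masses of each oxide per 250.0 pbw melt:
  TiO2: 12.15% × 250.0 = 30.38 pbw
  SiO2: 52.20% × 250.0 = 130.5 pbw
  ZrO2: 5.523% × 250.0 = 13.81 pbw
  Al2O3: 30.13% × 250.0 = 75.32 pbw
Oxide-by-oxide audit working from each reported weight, for the quoted basis mass (target by target, the sums agree up to rounding of the answer):
  TiO2: 30.68·0.9899 = 30.37 pbw (target 30.38 pbw)
  SiO2: 124.4·0.9950 + 20.55·0.3271 = 130.5 pbw (target 130.5 pbw)
  ZrO2: 20.55·0.6719 = 13.81 pbw (target 13.81 pbw)
  Al2O3: 124.4·0.003000 + 75.25·0.9961 = 75.33 pbw (target 75.32 pbw)
Consistency of the glass mass: total batch − LOI = 250.0 pbw (summing oxide targets gives 250.0 pbw; basis as stated: 250.0 pbw — deltas are rounding alone).
Adding the batch up: Σ batch = 250.9 pbw; ignition loss, Σ(batch × LOI) = 0.8727 pbw; yield = glass ÷ total batch = 99.65%.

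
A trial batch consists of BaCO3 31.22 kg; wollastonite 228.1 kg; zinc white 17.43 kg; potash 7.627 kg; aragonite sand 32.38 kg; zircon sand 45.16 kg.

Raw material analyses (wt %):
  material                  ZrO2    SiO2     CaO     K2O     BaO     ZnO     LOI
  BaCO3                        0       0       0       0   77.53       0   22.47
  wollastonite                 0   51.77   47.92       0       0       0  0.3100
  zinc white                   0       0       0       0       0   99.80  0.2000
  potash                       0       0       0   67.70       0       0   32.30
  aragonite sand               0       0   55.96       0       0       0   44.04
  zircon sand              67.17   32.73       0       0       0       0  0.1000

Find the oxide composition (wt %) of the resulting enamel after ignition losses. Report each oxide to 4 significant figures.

In-progress results are displayed rounded off to 4 significant digits within the worked lines — all internal work runs at full precision at every stage — each reported figure is rounded once only — derived quantities, which include ignition loss, the totals, yield, six oxide percentages, glass mass, are recomputed at full precision, as written in the problem or answer text, from the batch weights per 337.4 kg of glass.
Delivered oxide masses:
  ZrO2: 45.16·0.6717 = 30.33 kg
  SiO2: 228.1·0.5177 + 45.16·0.3273 = 132.9 kg
  CaO: 228.1·0.4792 + 32.38·0.5596 = 127.4 kg
  K2O: 7.627·0.6770 = 5.163 kg
  BaO: 31.22·0.7753 = 24.20 kg
  ZnO: 17.43·0.9980 = 17.40 kg
LOI: 31.22·0.2247 + 228.1·0.003100 + 17.43·0.002000 + 7.627·0.3230 + 32.38·0.4404 + 45.16·0.001000 = 24.53 kg
Net of LOI, the glass mass = 361.9 − 24.53 = 337.4 kg (equal to the oxide-mass sum)
each oxide over glass, ×100, is wt %

Glass mass = 337.4 kg (batch 361.9 − LOI 24.53).
Composition: ZrO2 8.991%, SiO2 39.38%, CaO 37.77%, K2O 1.530%, BaO 7.174%, ZnO 5.156%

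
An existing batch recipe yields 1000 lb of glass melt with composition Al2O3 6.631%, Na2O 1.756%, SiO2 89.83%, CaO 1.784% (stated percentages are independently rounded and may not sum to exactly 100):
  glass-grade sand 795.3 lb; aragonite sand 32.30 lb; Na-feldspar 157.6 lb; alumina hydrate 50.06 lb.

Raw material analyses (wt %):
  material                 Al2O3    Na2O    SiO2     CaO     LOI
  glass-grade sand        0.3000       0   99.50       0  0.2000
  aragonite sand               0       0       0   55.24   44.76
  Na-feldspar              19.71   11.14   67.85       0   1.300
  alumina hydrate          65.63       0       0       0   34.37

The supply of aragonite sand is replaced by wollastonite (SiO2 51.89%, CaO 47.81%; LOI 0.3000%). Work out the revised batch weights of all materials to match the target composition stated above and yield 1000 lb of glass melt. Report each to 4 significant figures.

Revised batch per 1000 lb glass melt:
  glass-grade sand: 775.9 lb
  wollastonite: 37.31 lb
  Na-feldspar: 157.6 lb
  alumina hydrate: 50.15 lb
Total batch = 1021 lb; LOI loss = 20.95 lb

Every computation maintains full float precision at all times; intermediates appear, with 4-significant-digit rounding, within the worked lines; a single rounding yields every reported value. The derived quantities, including four oxide percentages, totals, the yield, LOI, net glass mass, are rebuilt from the batch weights per 1000 lb of glass in full precision, as given in the problem or answer text.
Target masses of each oxide per 1000 lb glass melt:
  Al2O3: 6.631% × 1000 = 66.31 lb
  Na2O: 1.756% × 1000 = 17.56 lb
  SiO2: 89.83% × 1000 = 898.3 lb
  CaO: 1.784% × 1000 = 17.84 lb
A balance pass over the oxides, per the reported batch figures, per the basis as stated (every target is met by its sum within answer rounding):
  Al2O3: 775.9·0.003000 + 157.6·0.1971 + 50.15·0.6563 = 66.30 lb (target 66.31 lb)
  Na2O: 157.6·0.1114 = 17.56 lb (target 17.56 lb)
  SiO2: 775.9·0.9950 + 37.31·0.5189 + 157.6·0.6785 = 898.3 lb (target 898.3 lb)
  CaO: 37.31·0.4781 = 17.84 lb (target 17.84 lb)
Glass-mass closure: batch total minus LOI = 1000 lb (oxide target masses add up to 1000 lb; versus the stated basis of 1000 lb — gaps are rounding artifacts).
Batch grand total — Σ batch = 1021 lb; ignition loss, Σ(batch × LOI) = 20.95 lb; yield, glass over the total, = 97.95%.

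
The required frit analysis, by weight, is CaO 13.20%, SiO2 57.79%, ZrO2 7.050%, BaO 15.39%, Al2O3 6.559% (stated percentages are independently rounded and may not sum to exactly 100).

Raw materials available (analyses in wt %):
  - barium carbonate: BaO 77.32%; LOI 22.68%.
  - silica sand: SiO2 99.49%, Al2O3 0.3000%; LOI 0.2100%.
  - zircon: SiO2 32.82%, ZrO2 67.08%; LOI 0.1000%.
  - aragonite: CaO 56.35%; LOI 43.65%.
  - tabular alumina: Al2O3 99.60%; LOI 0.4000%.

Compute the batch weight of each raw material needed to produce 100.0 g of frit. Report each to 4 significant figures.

Batch per 100.0 g frit:
  barium carbonate: 19.90 g
  silica sand: 54.62 g
  zircon: 10.51 g
  aragonite: 23.43 g
  tabular alumina: 6.421 g
Total batch = 114.9 g; LOI loss = 14.89 g; yield = 87.04%

Mid-chain values are displayed, rounded to four significant figures, alongside each step; the whole derivation keeps full precision from first step to last — exactly one rounding goes into every reported number. Derived quantities are computed from the batch weights at 100.0 g of glass in full float precision (the yield, five oxide percentages, LOI, totals, net glass mass) as given in either problem or answer.
Per-oxide target masses for 100.0 g frit:
  CaO: 13.20% × 100.0 = 13.20 g
  SiO2: 57.79% × 100.0 = 57.79 g
  ZrO2: 7.050% × 100.0 = 7.050 g
  BaO: 15.39% × 100.0 = 15.39 g
  Al2O3: 6.559% × 100.0 = 6.559 g
Verifying the oxide balance from the weights as reported, for the quoted basis mass (sum by sum, the targets are met within answer rounding):
  CaO: 23.43·0.5635 = 13.20 g (target 13.20 g)
  SiO2: 54.62·0.9949 + 10.51·0.3282 = 57.79 g (target 57.79 g)
  ZrO2: 10.51·0.6708 = 7.050 g (target 7.050 g)
  BaO: 19.90·0.7732 = 15.39 g (target 15.39 g)
  Al2O3: 54.62·0.003000 + 6.421·0.9960 = 6.559 g (target 6.559 g)
Glass-mass sanity pass: total batch − LOI = 99.99 g (oxide target masses add up to 99.99 g; basis as stated: 100.0 g — any gap is answer rounding).
Batch grand total — Σ batch = 114.9 g; the LOI term Σ batch·LOI equals 14.89 g; glass ÷ batch gives a yield of 87.04%.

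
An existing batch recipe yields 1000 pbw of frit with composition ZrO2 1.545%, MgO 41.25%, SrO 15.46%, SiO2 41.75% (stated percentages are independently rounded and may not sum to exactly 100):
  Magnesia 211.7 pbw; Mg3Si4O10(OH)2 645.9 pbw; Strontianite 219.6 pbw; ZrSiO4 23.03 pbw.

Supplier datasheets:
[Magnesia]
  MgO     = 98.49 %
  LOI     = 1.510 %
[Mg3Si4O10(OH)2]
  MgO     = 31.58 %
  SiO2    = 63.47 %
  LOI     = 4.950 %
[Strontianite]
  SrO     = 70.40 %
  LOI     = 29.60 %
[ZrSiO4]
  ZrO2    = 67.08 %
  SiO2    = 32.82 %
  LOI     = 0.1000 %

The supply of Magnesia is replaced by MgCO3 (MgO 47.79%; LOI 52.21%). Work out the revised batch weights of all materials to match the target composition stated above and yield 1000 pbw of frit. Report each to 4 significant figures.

Revised batch per 1000 pbw frit:
  MgCO3: 436.3 pbw
  Mg3Si4O10(OH)2: 645.9 pbw
  Strontianite: 219.6 pbw
  ZrSiO4: 23.03 pbw
Total batch = 1325 pbw; LOI loss = 324.8 pbw

The whole derivation runs at full float precision from start to finish — mid-chain values are displayed, with 4-significant-digit rounding, as written. Every reported figure is rounded just once. Derived quantities are carried starting from the weights at 1000 pbw of glass at full precision (the four compositions, glass mass, the yield, LOI, totals) as set out in either problem or answer.
The oxide mass targets at 1000 pbw frit:
  ZrO2: 1.545% × 1000 = 15.45 pbw
  MgO: 41.25% × 1000 = 412.5 pbw
  SrO: 15.46% × 1000 = 154.6 pbw
  SiO2: 41.75% × 1000 = 417.5 pbw
Oxide-by-oxide audit applying the batch weights above, for the quoted basis mass (each sum matches its target mass net of answer rounding effects):
  ZrO2: 23.03·0.6708 = 15.45 pbw (target 15.45 pbw)
  MgO: 436.3·0.4779 + 645.9·0.3158 = 412.5 pbw (target 412.5 pbw)
  SrO: 219.6·0.7040 = 154.6 pbw (target 154.6 pbw)
  SiO2: 645.9·0.6347 + 23.03·0.3282 = 417.5 pbw (target 417.5 pbw)
Consistency of the glass mass: total charge less LOI = 1000 pbw (the Σ of target masses is 1000 pbw; versus the stated basis of 1000 pbw — gaps are rounding artifacts).
Summing the batch: Σ batch = 1325 pbw; the LOI term Σ batch·LOI equals 324.8 pbw; as yield: glass ÷ batch → 75.48%.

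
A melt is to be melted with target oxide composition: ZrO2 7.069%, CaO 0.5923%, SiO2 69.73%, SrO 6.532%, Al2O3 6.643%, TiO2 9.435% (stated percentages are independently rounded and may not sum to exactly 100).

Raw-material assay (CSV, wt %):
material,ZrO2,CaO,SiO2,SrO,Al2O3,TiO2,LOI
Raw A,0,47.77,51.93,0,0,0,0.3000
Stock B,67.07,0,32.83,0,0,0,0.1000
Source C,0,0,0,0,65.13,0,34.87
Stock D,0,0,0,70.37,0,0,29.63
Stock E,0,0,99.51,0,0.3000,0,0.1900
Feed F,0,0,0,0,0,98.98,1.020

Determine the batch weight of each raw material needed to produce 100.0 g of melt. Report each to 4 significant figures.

Batch per 100.0 g melt:
  Raw A: 1.240 g
  Stock B: 10.54 g
  Source C: 9.896 g
  Stock D: 9.282 g
  Stock E: 65.95 g
  Feed F: 9.532 g
Total batch = 106.4 g; LOI loss = 6.438 g; yield = 93.95%

Intermediates are printed (rounded to four significant figures) on the page — all internal work carries full float precision at each step — each reported figure is rounded just once — the derived quantities (totals, six oxide percentages, yield, ignition loss, glass mass) are computed at exact precision from the weighed amounts on 100.0 g of glass as they appear in the problem or answer text.
Target masses of each oxide per 100.0 g melt:
  ZrO2: 7.069% × 100.0 = 7.069 g
  CaO: 0.5923% × 100.0 = 0.5923 g
  SiO2: 69.73% × 100.0 = 69.73 g
  SrO: 6.532% × 100.0 = 6.532 g
  Al2O3: 6.643% × 100.0 = 6.643 g
  TiO2: 9.435% × 100.0 = 9.435 g
A balance pass over the oxides, per the reported batch figures, per the basis as stated (sum by sum, the targets are met modulo rounding of the values):
  ZrO2: 10.54·0.6707 = 7.069 g (target 7.069 g)
  CaO: 1.240·0.4777 = 0.5923 g (target 0.5923 g)
  SiO2: 1.240·0.5193 + 10.54·0.3283 + 65.95·0.9951 = 69.73 g (target 69.73 g)
  SrO: 9.282·0.7037 = 6.532 g (target 6.532 g)
  Al2O3: 9.896·0.6513 + 65.95·0.003000 = 6.643 g (target 6.643 g)
  TiO2: 9.532·0.9898 = 9.435 g (target 9.435 g)
Consistency of the glass mass: total charge less LOI = 100.0 g (oxide target masses add up to 100.0 g; stated basis 100.0 g — a pure rounding effect).
Adding the batch up: Σ batch = 106.4 g; the LOI term Σ batch·LOI equals 6.438 g; yield, glass over the total, = 93.95%.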